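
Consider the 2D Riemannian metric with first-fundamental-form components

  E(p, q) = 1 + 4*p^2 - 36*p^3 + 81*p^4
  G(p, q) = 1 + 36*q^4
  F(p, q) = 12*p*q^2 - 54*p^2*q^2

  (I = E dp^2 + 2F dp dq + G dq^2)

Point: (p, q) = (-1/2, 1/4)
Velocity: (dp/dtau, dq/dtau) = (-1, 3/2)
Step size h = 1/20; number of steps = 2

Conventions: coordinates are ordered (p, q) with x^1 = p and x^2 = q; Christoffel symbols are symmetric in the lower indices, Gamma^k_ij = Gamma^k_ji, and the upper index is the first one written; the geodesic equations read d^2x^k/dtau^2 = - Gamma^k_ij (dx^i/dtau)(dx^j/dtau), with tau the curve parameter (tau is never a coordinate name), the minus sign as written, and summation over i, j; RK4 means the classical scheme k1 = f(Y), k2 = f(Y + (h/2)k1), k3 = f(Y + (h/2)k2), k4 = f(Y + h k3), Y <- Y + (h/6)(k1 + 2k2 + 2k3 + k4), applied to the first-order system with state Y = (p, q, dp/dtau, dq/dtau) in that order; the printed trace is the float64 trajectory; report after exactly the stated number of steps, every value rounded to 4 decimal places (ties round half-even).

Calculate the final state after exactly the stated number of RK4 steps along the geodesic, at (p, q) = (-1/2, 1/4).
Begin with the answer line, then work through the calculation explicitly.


Answer: p = -0.5792, q = 0.3969, dp/dtau = -0.6128, dq/dtau = 1.4362

f(Y) = (dp/dtau, dq/dtau, -Gamma^p_ij Y'^i Y'^j, -Gamma^q_ij Y'^i Y'^j) with the Gammas evaluated at the stage position; h = 0.050000; intermediate values shown to 6 dp
step 0: p = -0.5000, q = 0.2500, dp/dtau = -1.0000, dq/dtau = 1.5000
step 1:
  k1: at (p, q) = (-0.500000, 0.250000), (dp/dtau, dq/dtau) = (-1.000000, 1.500000); Gamma_ppp = -3.054740, Gamma_ppq = 0.000000, Gamma_pqq = -0.833111, Gamma_qpp = 0.352470, Gamma_qpq = 0.000000, Gamma_qqq = 0.096128; k1 = (-1.000000, 1.500000, 4.929239, -0.568758)
  k2: at (p, q) = (-0.525000, 0.287500), (dp/dtau, dq/dtau) = (-0.876769, 1.485781); Gamma_ppp = -2.948353, Gamma_ppq = 0.000000, Gamma_pqq = -0.888368, Gamma_qpp = 0.414147, Gamma_qpq = 0.000000, Gamma_qqq = 0.124787; k2 = (-0.876769, 1.485781, 4.227583, -0.593837)
  k3: at (p, q) = (-0.521919, 0.287145), (dp/dtau, dq/dtau) = (-0.894310, 1.485154); Gamma_ppp = -2.958439, Gamma_ppq = 0.000000, Gamma_pqq = -0.894638, Gamma_qpp = 0.418710, Gamma_qpq = 0.000000, Gamma_qqq = 0.126619; k3 = (-0.894310, 1.485154, 4.339421, -0.614162)
  k4: at (p, q) = (-0.544716, 0.324258), (dp/dtau, dq/dtau) = (-0.783029, 1.469292); Gamma_ppp = -2.857160, Gamma_ppq = 0.000000, Gamma_pqq = -0.941769, Gamma_qpp = 0.479396, Gamma_qpq = 0.000000, Gamma_qqq = 0.158017; k4 = (-0.783029, 1.469292, 3.784932, -0.635064)
  Y <- Y + (h/6)(k1 + 2k2 + 2k3 + k4): p = -0.5444, q = 0.3243, dp/dtau = -0.7846, dq/dtau = 1.4698
step 2:
  k1: at (p, q) = (-0.544377, 0.324260), (dp/dtau, dq/dtau) = (-0.784599, 1.469835); Gamma_ppp = -2.858175, Gamma_ppq = 0.000000, Gamma_pqq = -0.942597, Gamma_qpp = 0.480083, Gamma_qpq = 0.000000, Gamma_qqq = 0.158326; k1 = (-0.784599, 1.469835, 3.795877, -0.637587)
  k2: at (p, q) = (-0.563992, 0.361006), (dp/dtau, dq/dtau) = (-0.689702, 1.453895); Gamma_ppp = -2.765205, Gamma_ppq = 0.000000, Gamma_pqq = -0.985780, Gamma_qpp = 0.541815, Gamma_qpq = 0.000000, Gamma_qqq = 0.193154; k2 = (-0.689702, 1.453895, 3.399129, -0.666026)
  k3: at (p, q) = (-0.561619, 0.360607), (dp/dtau, dq/dtau) = (-0.699620, 1.453184); Gamma_ppp = -2.772221, Gamma_ppq = 0.000000, Gamma_pqq = -0.990672, Gamma_qpp = 0.545928, Gamma_qpq = 0.000000, Gamma_qqq = 0.195091; k3 = (-0.699620, 1.453184, 3.448961, -0.679197)
  k4: at (p, q) = (-0.579358, 0.396919), (dp/dtau, dq/dtau) = (-0.612150, 1.435875); Gamma_ppp = -2.682791, Gamma_ppq = 0.000000, Gamma_pqq = -1.028143, Gamma_qpp = 0.606744, Gamma_qpq = 0.000000, Gamma_qqq = 0.232526; k4 = (-0.612150, 1.435875, 3.125077, -0.706772)
  Y <- Y + (h/6)(k1 + 2k2 + 2k3 + k4): p = -0.5792, q = 0.3969, dp/dtau = -0.6128, dq/dtau = 1.4362


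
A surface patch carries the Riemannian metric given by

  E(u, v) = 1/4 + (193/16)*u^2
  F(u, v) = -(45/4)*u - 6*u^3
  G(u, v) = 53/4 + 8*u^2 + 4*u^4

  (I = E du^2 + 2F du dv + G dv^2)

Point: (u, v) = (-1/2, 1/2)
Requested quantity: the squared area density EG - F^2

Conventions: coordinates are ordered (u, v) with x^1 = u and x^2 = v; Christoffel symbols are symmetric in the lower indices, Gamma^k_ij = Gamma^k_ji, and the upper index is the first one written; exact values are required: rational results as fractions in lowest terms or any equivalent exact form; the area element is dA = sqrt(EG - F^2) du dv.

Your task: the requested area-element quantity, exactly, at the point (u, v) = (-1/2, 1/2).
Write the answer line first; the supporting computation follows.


Answer: EG - F^2 = 1277/128

E = 209/64, F = 51/8, G = 31/2; EG - F^2 = 1277/128


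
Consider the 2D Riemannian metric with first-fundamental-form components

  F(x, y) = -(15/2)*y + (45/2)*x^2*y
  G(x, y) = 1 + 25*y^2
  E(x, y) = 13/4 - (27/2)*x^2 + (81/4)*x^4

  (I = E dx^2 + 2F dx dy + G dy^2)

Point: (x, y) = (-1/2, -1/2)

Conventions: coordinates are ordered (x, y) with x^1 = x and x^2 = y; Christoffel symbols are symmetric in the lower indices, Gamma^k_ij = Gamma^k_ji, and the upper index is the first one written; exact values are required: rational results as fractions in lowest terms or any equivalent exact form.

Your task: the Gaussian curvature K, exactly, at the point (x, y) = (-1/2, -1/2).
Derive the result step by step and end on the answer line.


E = 73/64, F = 15/16, G = 29/4, EG - F^2 = 473/64 at the point
E_x = 27/8, E_y = 0, F_x = 45/4, F_y = -15/8, G_x = 0, G_y = -25
E_yy = 0, F_xy = -45/2, G_xx = 0
Compute both Brioschi determinants and normalise by (EG - F^2)^2.
M1 = [[-E_yy/2 + F_xy - G_xx/2, E_x/2, F_x - E_y/2], [F_y - G_x/2, E, F], [G_y/2, F, G]] = [[-45/2, 27/16, 45/4], [-15/8, 73/64, 15/16], [-25/2, 15/16, 29/4]]; det M1 = -45/2
M2 = [[0, E_y/2, G_x/2], [E_y/2, E, F], [G_x/2, F, G]] = [[0, 0, 0], [0, 73/64, 15/16], [0, 15/16, 29/4]]; det M2 = 0
det M1 - det M2 = -45/2; K = -45/2 / (473/64)^2 = -92160/223729

Answer: K = -92160/223729


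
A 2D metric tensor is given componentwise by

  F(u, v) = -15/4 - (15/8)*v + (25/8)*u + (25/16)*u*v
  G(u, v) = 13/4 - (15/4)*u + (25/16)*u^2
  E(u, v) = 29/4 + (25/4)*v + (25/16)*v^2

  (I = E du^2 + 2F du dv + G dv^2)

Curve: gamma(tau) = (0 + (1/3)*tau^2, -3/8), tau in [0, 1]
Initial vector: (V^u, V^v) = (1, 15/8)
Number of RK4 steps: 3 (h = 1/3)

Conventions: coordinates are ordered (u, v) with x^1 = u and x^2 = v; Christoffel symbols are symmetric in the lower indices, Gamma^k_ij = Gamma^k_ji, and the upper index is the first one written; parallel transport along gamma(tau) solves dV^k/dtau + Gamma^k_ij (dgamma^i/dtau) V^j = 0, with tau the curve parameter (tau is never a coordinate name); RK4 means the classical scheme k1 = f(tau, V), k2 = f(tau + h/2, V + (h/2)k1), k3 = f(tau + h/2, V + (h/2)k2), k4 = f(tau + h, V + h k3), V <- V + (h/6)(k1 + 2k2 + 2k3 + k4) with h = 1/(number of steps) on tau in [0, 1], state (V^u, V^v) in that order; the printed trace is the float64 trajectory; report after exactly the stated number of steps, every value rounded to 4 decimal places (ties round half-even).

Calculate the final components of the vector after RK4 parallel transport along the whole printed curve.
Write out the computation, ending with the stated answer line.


gamma'(tau) = ((2/3)*tau, 0); f(tau, V)^k = -Gamma^k_ij(gamma(tau)) gamma'^i(tau) V^j; h = 1/3; intermediate values shown to 6 dp
curve data and Christoffel symbols at the stage parameters:
  tau = 0.000000: gamma = (0.000000, -0.375000), gamma' = (0.000000, 0.000000); Gamma_uuu = 0.000000, Gamma_uuv = 0.344234, Gamma_uvv = 0.000000, Gamma_vuu = 0.000000, Gamma_vuv = -0.254204, Gamma_vvv = 0.000000
  tau = 0.166667: gamma = (0.009259, -0.375000), gamma' = (0.111111, 0.000000); Gamma_uuu = 0.000000, Gamma_uuv = 0.345856, Gamma_uvv = 0.000000, Gamma_vuu = 0.000000, Gamma_vuv = -0.253431, Gamma_vvv = 0.000000
  tau = 0.333333: gamma = (0.037037, -0.375000), gamma' = (0.222222, 0.000000); Gamma_uuu = 0.000000, Gamma_uuv = 0.350736, Gamma_uvv = 0.000000, Gamma_vuu = 0.000000, Gamma_vuv = -0.251011, Gamma_vvv = 0.000000
  tau = 0.500000: gamma = (0.083333, -0.375000), gamma' = (0.333333, 0.000000); Gamma_uuu = 0.000000, Gamma_uuv = 0.358912, Gamma_uvv = 0.000000, Gamma_vuu = 0.000000, Gamma_vuv = -0.246637, Gamma_vvv = 0.000000
  tau = 0.666667: gamma = (0.148148, -0.375000), gamma' = (0.444444, 0.000000); Gamma_uuu = 0.000000, Gamma_uuv = 0.370411, Gamma_uvv = 0.000000, Gamma_vuu = 0.000000, Gamma_vuv = -0.239765, Gamma_vvv = 0.000000
  tau = 0.833333: gamma = (0.231481, -0.375000), gamma' = (0.555556, 0.000000); Gamma_uuu = 0.000000, Gamma_uuv = 0.385194, Gamma_uvv = 0.000000, Gamma_vuu = 0.000000, Gamma_vuv = -0.229580, Gamma_vvv = 0.000000
  tau = 1.000000: gamma = (0.333333, -0.375000), gamma' = (0.666667, 0.000000); Gamma_uuu = 0.000000, Gamma_uuv = 0.403052, Gamma_uvv = 0.000000, Gamma_vuu = 0.000000, Gamma_vuv = -0.214961, Gamma_vvv = 0.000000
step 0: V^u = 1.0000, V^v = 1.8750
step 1: k1 = (0.000000, 0.000000), k2 = (-0.072053, 0.052798), k3 = (-0.072391, 0.053046), k4 = (-0.147518, 0.105574); V <- V + (h/6)(k1 + 2k2 + 2k3 + k4): V^u = 0.9758, V^v = 1.8926
step 2: k1 = (-0.147514, 0.105571), k2 = (-0.228534, 0.157044), k3 = (-0.229560, 0.157749), k4 = (-0.320234, 0.207285); V <- V + (h/6)(k1 + 2k2 + 2k3 + k4): V^u = 0.8989, V^v = 1.9450
step 3: k1 = (-0.320197, 0.207262), k2 = (-0.423612, 0.252478), k3 = (-0.425225, 0.253439), k4 = (-0.545320, 0.290837); V <- V + (h/6)(k1 + 2k2 + 2k3 + k4): V^u = 0.7565, V^v = 2.0289

Answer: V^u = 0.7565, V^v = 2.0289


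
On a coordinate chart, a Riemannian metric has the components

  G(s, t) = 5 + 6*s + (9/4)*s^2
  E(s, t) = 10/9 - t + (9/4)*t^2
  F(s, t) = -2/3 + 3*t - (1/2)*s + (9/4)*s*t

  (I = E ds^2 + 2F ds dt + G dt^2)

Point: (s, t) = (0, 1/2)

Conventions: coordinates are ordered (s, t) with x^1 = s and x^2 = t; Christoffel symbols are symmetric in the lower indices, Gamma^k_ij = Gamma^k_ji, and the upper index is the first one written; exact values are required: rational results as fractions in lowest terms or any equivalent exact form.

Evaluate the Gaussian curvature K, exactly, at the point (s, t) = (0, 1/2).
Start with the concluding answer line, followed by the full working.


Answer: K = -46656/555025

E = 169/144, F = 5/6, G = 5, EG - F^2 = 745/144 at the point
E_s = 0, E_t = 5/4, F_s = 5/8, F_t = 3, G_s = 6, G_t = 0
E_tt = 9/2, F_st = 9/4, G_ss = 9/2
By Brioschi, K is (det M1 - det M2) divided by (EG - F^2) squared.
M1 = [[-E_tt/2 + F_st - G_ss/2, E_s/2, F_s - E_t/2], [F_t - G_s/2, E, F], [G_t/2, F, G]] = [[-9/4, 0, 0], [0, 169/144, 5/6], [0, 5/6, 5]]; det M1 = -745/64
M2 = [[0, E_t/2, G_s/2], [E_t/2, E, F], [G_s/2, F, G]] = [[0, 5/8, 3], [5/8, 169/144, 5/6], [3, 5/6, 5]]; det M2 = -601/64
det M1 - det M2 = -9/4; K = -9/4 / (745/144)^2 = -46656/555025


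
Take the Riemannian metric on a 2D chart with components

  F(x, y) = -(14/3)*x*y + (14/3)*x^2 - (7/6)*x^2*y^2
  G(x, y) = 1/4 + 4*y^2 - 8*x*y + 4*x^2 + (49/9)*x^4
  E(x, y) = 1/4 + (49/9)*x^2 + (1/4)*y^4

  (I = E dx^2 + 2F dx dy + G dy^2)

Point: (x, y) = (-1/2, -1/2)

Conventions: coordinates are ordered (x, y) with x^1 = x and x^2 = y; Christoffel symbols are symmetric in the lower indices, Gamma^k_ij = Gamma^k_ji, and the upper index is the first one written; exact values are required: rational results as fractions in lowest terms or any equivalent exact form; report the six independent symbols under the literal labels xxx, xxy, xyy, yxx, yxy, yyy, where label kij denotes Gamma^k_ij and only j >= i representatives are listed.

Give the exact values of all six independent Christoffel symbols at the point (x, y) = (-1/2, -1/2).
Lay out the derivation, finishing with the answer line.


E = 937/576, F = -7/96, G = 85/144 at the point
E_x = -49/9, E_y = -1/8, F_x = -49/24, F_y = 21/8, G_x = -49/18, G_y = 0
EG - F^2 = 19801/20736;  g^inv = (20736/19801) * [[85/144, 7/96], [7/96, 937/576]]
first-kind symbols [ij,l] = (1/2)(d_i g_jl + d_j g_il - d_l g_ij): [xx,x] = E_x/2 = -49/18, [xx,y] = F_x - E_y/2 = -95/48, [xy,x] = E_y/2 = -1/16, [xy,y] = G_x/2 = -49/36, [yy,x] = F_y - G_x/2 = 287/72, [yy,y] = G_y/2 = 0
Gamma^x_ij = (G*[ij,x] - F*[ij,y])/(EG - F^2), Gamma^y_ij = (E*[ij,y] - F*[ij,x])/(EG - F^2)

Answer: Gamma_xxx = -72625/39602, Gamma_xxy = -2823/19801, Gamma_xyy = 48790/19801, Gamma_yxx = -283509/79204, Gamma_yxy = -92015/39602, Gamma_yyy = 6027/19801


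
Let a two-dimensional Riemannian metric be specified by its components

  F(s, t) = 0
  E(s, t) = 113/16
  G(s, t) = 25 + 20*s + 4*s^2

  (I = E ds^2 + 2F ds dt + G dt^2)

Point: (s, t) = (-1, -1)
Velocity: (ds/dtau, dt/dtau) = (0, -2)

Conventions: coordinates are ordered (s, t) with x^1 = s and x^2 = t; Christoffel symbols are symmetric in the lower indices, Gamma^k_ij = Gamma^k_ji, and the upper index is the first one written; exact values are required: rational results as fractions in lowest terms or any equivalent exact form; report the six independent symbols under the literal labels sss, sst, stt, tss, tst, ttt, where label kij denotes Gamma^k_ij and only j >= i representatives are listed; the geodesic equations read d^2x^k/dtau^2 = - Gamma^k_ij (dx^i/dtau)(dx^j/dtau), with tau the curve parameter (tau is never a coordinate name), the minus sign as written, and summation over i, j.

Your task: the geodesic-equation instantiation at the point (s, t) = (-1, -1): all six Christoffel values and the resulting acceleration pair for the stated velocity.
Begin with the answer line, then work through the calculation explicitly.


Answer: Gamma_sss = 0, Gamma_sst = 0, Gamma_stt = -96/113, Gamma_tss = 0, Gamma_tst = 2/3, Gamma_ttt = 0; accelerations (d^2s/dtau^2, d^2t/dtau^2) = (384/113, 0)

E = 113/16, F = 0, G = 9 at the point
E_s = 0, E_t = 0, F_s = 0, F_t = 0, G_s = 12, G_t = 0
EG - F^2 = 1017/16;  g^inv = (16/1017) * [[9, 0], [0, 113/16]]
first-kind symbols [ij,l] = (1/2)(d_i g_jl + d_j g_il - d_l g_ij): [ss,s] = E_s/2 = 0, [ss,t] = F_s - E_t/2 = 0, [st,s] = E_t/2 = 0, [st,t] = G_s/2 = 6, [tt,s] = F_t - G_s/2 = -6, [tt,t] = G_t/2 = 0
Gamma^s_ij = (G*[ij,s] - F*[ij,t])/(EG - F^2), Gamma^t_ij = (E*[ij,t] - F*[ij,s])/(EG - F^2)
Gamma_sss = 0, Gamma_sst = 0, Gamma_stt = -96/113, Gamma_tss = 0, Gamma_tst = 2/3, Gamma_ttt = 0
d^2s/dtau^2 = -(Gamma_sss*(0)^2 + 2*Gamma_sst*(0)*(-2) + Gamma_stt*(-2)^2) = 384/113
d^2t/dtau^2 = -(Gamma_tss*(0)^2 + 2*Gamma_tst*(0)*(-2) + Gamma_ttt*(-2)^2) = 0


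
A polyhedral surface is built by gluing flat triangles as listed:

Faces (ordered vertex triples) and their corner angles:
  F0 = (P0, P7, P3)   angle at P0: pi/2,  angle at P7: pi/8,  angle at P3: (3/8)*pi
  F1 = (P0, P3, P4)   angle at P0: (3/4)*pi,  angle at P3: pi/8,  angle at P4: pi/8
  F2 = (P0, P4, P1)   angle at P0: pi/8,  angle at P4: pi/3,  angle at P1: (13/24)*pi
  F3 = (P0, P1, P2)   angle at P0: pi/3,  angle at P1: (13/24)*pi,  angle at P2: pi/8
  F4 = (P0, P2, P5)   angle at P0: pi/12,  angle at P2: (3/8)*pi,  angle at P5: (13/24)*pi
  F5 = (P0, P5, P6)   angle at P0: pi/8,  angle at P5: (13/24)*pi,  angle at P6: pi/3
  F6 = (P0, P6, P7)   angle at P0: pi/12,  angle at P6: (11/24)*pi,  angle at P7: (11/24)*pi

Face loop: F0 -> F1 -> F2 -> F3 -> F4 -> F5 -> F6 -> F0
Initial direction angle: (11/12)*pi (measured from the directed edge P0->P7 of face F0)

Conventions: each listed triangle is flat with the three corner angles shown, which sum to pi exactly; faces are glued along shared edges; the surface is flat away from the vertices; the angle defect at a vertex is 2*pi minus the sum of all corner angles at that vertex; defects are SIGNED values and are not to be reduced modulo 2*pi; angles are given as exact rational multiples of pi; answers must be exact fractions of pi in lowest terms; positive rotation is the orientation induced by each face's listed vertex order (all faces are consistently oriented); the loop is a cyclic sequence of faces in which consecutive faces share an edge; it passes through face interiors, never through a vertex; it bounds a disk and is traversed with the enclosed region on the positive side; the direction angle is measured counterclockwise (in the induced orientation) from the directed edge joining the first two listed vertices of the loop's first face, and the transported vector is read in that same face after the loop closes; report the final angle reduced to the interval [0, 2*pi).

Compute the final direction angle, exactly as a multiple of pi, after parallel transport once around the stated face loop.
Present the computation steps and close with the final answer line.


enclosed vertex P0: corner angles sum to 2*pi, defect = 2*pi - 2*pi = 0
holonomy = initial angle + sum of enclosed defects (mod 2*pi), positive in the induced orientation
final angle = (11/12)*pi + 0 = (11/12)*pi (mod 2*pi)

Answer: final direction angle = (11/12)*pi


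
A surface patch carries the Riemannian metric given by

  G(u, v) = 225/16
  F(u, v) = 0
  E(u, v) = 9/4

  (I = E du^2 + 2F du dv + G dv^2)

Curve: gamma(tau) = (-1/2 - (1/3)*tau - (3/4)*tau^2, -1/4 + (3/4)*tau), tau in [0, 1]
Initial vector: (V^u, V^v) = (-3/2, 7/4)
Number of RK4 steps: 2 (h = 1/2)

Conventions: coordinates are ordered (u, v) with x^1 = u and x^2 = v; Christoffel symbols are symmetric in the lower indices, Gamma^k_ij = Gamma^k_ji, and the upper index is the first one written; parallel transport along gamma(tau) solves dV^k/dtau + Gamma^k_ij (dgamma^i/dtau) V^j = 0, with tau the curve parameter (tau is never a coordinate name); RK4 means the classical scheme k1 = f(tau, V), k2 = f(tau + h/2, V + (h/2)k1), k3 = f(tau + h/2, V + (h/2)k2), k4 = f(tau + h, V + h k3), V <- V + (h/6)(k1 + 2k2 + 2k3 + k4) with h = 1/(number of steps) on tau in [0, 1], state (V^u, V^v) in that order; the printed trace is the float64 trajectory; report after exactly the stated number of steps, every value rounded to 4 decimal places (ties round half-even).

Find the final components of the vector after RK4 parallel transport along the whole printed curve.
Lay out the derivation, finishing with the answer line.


gamma'(tau) = (-1/3 - (3/2)*tau, 3/4); f(tau, V)^k = -Gamma^k_ij(gamma(tau)) gamma'^i(tau) V^j; h = 1/2; intermediate values shown to 6 dp
curve data and Christoffel symbols at the stage parameters:
  tau = 0.000000: gamma = (-0.500000, -0.250000), gamma' = (-0.333333, 0.750000); Gamma_uuu = 0.000000, Gamma_uuv = 0.000000, Gamma_uvv = 0.000000, Gamma_vuu = 0.000000, Gamma_vuv = 0.000000, Gamma_vvv = 0.000000
  tau = 0.250000: gamma = (-0.630208, -0.062500), gamma' = (-0.708333, 0.750000); Gamma_uuu = 0.000000, Gamma_uuv = 0.000000, Gamma_uvv = 0.000000, Gamma_vuu = 0.000000, Gamma_vuv = 0.000000, Gamma_vvv = 0.000000
  tau = 0.500000: gamma = (-0.854167, 0.125000), gamma' = (-1.083333, 0.750000); Gamma_uuu = 0.000000, Gamma_uuv = 0.000000, Gamma_uvv = 0.000000, Gamma_vuu = 0.000000, Gamma_vuv = 0.000000, Gamma_vvv = 0.000000
  tau = 0.750000: gamma = (-1.171875, 0.312500), gamma' = (-1.458333, 0.750000); Gamma_uuu = 0.000000, Gamma_uuv = 0.000000, Gamma_uvv = 0.000000, Gamma_vuu = 0.000000, Gamma_vuv = 0.000000, Gamma_vvv = 0.000000
  tau = 1.000000: gamma = (-1.583333, 0.500000), gamma' = (-1.833333, 0.750000); Gamma_uuu = 0.000000, Gamma_uuv = 0.000000, Gamma_uvv = 0.000000, Gamma_vuu = 0.000000, Gamma_vuv = 0.000000, Gamma_vvv = 0.000000
step 0: V^u = -1.5000, V^v = 1.7500
step 1: k1 = (0.000000, 0.000000), k2 = (0.000000, 0.000000), k3 = (0.000000, 0.000000), k4 = (0.000000, 0.000000); V <- V + (h/6)(k1 + 2k2 + 2k3 + k4): V^u = -1.5000, V^v = 1.7500
step 2: k1 = (0.000000, 0.000000), k2 = (0.000000, 0.000000), k3 = (0.000000, 0.000000), k4 = (0.000000, 0.000000); V <- V + (h/6)(k1 + 2k2 + 2k3 + k4): V^u = -1.5000, V^v = 1.7500

Answer: V^u = -1.5000, V^v = 1.7500


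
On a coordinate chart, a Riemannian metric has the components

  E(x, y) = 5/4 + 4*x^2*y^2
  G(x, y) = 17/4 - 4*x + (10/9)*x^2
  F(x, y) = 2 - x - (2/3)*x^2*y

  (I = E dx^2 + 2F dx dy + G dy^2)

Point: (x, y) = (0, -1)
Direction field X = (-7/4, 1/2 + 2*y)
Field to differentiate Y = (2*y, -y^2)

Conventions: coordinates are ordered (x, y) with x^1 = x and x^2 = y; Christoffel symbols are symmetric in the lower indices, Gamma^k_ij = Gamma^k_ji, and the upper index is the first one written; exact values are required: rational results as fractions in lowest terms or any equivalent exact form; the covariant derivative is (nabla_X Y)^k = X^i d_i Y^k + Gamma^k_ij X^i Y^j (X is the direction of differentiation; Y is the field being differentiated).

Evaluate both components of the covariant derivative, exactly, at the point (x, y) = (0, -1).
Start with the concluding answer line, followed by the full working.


Answer: (nabla_X Y)^x = 557/21, (nabla_X Y)^y = -419/21

E = 5/4, F = 2, G = 17/4 at the point
E_x = 0, E_y = 0, F_x = -1, F_y = 0, G_x = -4, G_y = 0
EG - F^2 = 21/16;  g^inv = (16/21) * [[17/4, -2], [-2, 5/4]]
first-kind symbols [ij,l] = (1/2)(d_i g_jl + d_j g_il - d_l g_ij): [xx,x] = E_x/2 = 0, [xx,y] = F_x - E_y/2 = -1, [xy,x] = E_y/2 = 0, [xy,y] = G_x/2 = -2, [yy,x] = F_y - G_x/2 = 2, [yy,y] = G_y/2 = 0
Gamma^x_ij = (G*[ij,x] - F*[ij,y])/(EG - F^2), Gamma^y_ij = (E*[ij,y] - F*[ij,x])/(EG - F^2)
Gamma_xxx = 32/21, Gamma_xxy = 64/21, Gamma_xyy = 136/21, Gamma_yxx = -20/21, Gamma_yxy = -40/21, Gamma_yyy = -64/21
X = (-7/4, -3/2), Y = (-2, -1) at the point


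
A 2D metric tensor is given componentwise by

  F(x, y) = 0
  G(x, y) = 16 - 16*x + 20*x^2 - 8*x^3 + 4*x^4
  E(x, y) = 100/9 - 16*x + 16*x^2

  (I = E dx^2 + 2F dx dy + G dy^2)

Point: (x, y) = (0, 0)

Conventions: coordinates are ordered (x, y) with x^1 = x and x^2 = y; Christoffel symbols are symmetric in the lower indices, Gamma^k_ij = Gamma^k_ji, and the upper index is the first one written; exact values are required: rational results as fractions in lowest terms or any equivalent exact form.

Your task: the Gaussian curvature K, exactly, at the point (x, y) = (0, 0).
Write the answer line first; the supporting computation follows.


Answer: K = -36/625

E = 100/9, F = 0, G = 16, EG - F^2 = 1600/9 at the point
E_x = -16, E_y = 0, F_x = 0, F_y = 0, G_x = -16, G_y = 0
E_yy = 0, F_xy = 0, G_xx = 40
The intrinsic route: Brioschi's K = (det M1 - det M2)/(EG - F^2)^2.
M1 = [[-E_yy/2 + F_xy - G_xx/2, E_x/2, F_x - E_y/2], [F_y - G_x/2, E, F], [G_y/2, F, G]] = [[-20, -8, 0], [8, 100/9, 0], [0, 0, 16]]; det M1 = -22784/9
M2 = [[0, E_y/2, G_x/2], [E_y/2, E, F], [G_x/2, F, G]] = [[0, 0, -8], [0, 100/9, 0], [-8, 0, 16]]; det M2 = -6400/9
det M1 - det M2 = -16384/9; K = -16384/9 / (1600/9)^2 = -36/625


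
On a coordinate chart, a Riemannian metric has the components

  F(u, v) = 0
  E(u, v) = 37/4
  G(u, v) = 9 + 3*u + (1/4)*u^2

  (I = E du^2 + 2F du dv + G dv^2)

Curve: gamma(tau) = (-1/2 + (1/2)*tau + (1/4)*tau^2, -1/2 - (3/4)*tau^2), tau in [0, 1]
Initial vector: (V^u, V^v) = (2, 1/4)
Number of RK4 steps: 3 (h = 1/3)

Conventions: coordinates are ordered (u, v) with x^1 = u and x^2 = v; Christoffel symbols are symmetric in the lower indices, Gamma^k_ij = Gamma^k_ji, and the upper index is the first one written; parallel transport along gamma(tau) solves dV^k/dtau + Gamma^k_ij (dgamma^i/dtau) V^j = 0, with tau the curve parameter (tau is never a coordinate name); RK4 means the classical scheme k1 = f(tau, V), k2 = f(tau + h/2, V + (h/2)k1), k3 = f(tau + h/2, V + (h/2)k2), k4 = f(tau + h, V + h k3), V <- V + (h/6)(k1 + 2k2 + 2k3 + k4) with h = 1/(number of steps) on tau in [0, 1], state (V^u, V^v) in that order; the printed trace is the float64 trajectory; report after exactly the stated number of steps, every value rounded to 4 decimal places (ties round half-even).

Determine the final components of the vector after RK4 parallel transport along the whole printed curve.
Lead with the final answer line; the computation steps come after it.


Answer: V^u = 1.9570, V^v = 0.4577

gamma'(tau) = (1/2 + (1/2)*tau, -(3/2)*tau); f(tau, V)^k = -Gamma^k_ij(gamma(tau)) gamma'^i(tau) V^j; h = 1/3; intermediate values shown to 6 dp
curve data and Christoffel symbols at the stage parameters:
  tau = 0.000000: gamma = (-0.500000, -0.500000), gamma' = (0.500000, 0.000000); Gamma_uuu = 0.000000, Gamma_uuv = 0.000000, Gamma_uvv = -0.148649, Gamma_vuu = 0.000000, Gamma_vuv = 0.181818, Gamma_vvv = 0.000000
  tau = 0.166667: gamma = (-0.409722, -0.520833), gamma' = (0.583333, -0.250000); Gamma_uuu = 0.000000, Gamma_uuv = 0.000000, Gamma_uvv = -0.151089, Gamma_vuu = 0.000000, Gamma_vuv = 0.178882, Gamma_vvv = 0.000000
  tau = 0.333333: gamma = (-0.305556, -0.583333), gamma' = (0.666667, -0.500000); Gamma_uuu = 0.000000, Gamma_uuv = 0.000000, Gamma_uvv = -0.153904, Gamma_vuu = 0.000000, Gamma_vuv = 0.175610, Gamma_vvv = 0.000000
  tau = 0.500000: gamma = (-0.187500, -0.687500), gamma' = (0.750000, -0.750000); Gamma_uuu = 0.000000, Gamma_uuv = 0.000000, Gamma_uvv = -0.157095, Gamma_vuu = 0.000000, Gamma_vuv = 0.172043, Gamma_vvv = 0.000000
  tau = 0.666667: gamma = (-0.055556, -0.833333), gamma' = (0.833333, -1.000000); Gamma_uuu = 0.000000, Gamma_uuv = 0.000000, Gamma_uvv = -0.160661, Gamma_vuu = 0.000000, Gamma_vuv = 0.168224, Gamma_vvv = 0.000000
  tau = 0.833333: gamma = (0.090278, -1.020833), gamma' = (0.916667, -1.250000); Gamma_uuu = 0.000000, Gamma_uuv = 0.000000, Gamma_uvv = -0.164602, Gamma_vuu = 0.000000, Gamma_vuv = 0.164196, Gamma_vvv = 0.000000
  tau = 1.000000: gamma = (0.250000, -1.250000), gamma' = (1.000000, -1.500000); Gamma_uuu = 0.000000, Gamma_uuv = 0.000000, Gamma_uvv = -0.168919, Gamma_vuu = 0.000000, Gamma_vuv = 0.160000, Gamma_vvv = 0.000000
step 0: V^u = 2.0000, V^v = 0.2500
step 1: k1 = (0.000000, -0.022727), k2 = (-0.009300, 0.063749), k3 = (-0.009844, 0.062176), k4 = (-0.020833, 0.143627); V <- V + (h/6)(k1 + 2k2 + 2k3 + k4): V^u = 1.9967, V^v = 0.2707
step 2: k1 = (-0.020832, 0.143629), k2 = (-0.034716, 0.219174), k3 = (-0.036199, 0.217251), k4 = (-0.055127, 0.285765); V <- V + (h/6)(k1 + 2k2 + 2k3 + k4): V^u = 1.9846, V^v = 0.3431
step 3: k1 = (-0.055115, 0.285769), k2 = (-0.080384, 0.346645), k3 = (-0.082472, 0.344253), k4 = (-0.115998, 0.396461); V <- V + (h/6)(k1 + 2k2 + 2k3 + k4): V^u = 1.9570, V^v = 0.4577


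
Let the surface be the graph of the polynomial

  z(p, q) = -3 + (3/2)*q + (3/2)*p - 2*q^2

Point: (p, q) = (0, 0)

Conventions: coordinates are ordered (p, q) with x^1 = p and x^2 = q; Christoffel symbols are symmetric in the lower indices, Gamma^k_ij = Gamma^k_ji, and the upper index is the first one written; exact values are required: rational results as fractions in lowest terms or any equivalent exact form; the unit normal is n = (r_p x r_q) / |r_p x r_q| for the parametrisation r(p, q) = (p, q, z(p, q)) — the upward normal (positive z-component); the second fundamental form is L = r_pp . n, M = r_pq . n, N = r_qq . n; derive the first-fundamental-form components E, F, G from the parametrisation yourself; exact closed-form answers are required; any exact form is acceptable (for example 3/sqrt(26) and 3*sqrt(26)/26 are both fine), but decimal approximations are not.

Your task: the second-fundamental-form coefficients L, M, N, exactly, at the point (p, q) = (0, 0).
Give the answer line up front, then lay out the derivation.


Answer: L = 0, M = 0, N = -4*sqrt(22)/11

z_p = 3/2, z_q = 3/2, z_pp = 0, z_pq = 0, z_qq = -4
E = 13/4, F = 9/4, G = 13/4; answer radicand W^2 = 11/2
unnormalised second-form numerators: l = 0, m = 0, n = -4; L = l/sqrt(11/2), and similarly M = m/sqrt(W^2), N = n/sqrt(W^2)


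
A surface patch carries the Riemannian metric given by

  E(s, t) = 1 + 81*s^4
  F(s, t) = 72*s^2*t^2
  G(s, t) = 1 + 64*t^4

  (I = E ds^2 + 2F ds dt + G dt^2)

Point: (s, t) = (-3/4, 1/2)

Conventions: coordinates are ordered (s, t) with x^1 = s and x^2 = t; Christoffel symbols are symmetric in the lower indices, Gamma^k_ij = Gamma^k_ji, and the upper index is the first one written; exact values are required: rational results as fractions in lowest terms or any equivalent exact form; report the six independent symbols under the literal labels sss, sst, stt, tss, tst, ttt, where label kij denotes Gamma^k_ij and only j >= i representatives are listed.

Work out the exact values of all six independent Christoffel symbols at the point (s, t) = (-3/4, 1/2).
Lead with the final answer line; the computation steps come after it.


Answer: Gamma_sss = -17496/7841, Gamma_sst = 0, Gamma_stt = 10368/7841, Gamma_tss = -6912/7841, Gamma_tst = 0, Gamma_ttt = 4096/7841

E = 6817/256, F = 81/8, G = 5 at the point
E_s = -2187/16, E_t = 0, F_s = -27, F_t = 81/2, G_s = 0, G_t = 32
EG - F^2 = 7841/256;  g^inv = (256/7841) * [[5, -81/8], [-81/8, 6817/256]]
first-kind symbols [ij,l] = (1/2)(d_i g_jl + d_j g_il - d_l g_ij): [ss,s] = E_s/2 = -2187/32, [ss,t] = F_s - E_t/2 = -27, [st,s] = E_t/2 = 0, [st,t] = G_s/2 = 0, [tt,s] = F_t - G_s/2 = 81/2, [tt,t] = G_t/2 = 16
Gamma^s_ij = (G*[ij,s] - F*[ij,t])/(EG - F^2), Gamma^t_ij = (E*[ij,t] - F*[ij,s])/(EG - F^2)


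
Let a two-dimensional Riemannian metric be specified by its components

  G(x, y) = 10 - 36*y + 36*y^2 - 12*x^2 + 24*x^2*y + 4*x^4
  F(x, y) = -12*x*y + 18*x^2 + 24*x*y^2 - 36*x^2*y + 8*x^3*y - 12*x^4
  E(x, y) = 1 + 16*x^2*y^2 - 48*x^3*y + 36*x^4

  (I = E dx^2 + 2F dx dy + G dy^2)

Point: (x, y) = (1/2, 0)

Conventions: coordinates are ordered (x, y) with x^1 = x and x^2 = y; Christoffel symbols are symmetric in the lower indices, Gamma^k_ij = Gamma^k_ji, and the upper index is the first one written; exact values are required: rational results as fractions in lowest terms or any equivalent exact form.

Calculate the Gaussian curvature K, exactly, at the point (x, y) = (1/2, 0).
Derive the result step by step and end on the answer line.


E = 13/4, F = 15/4, G = 29/4, EG - F^2 = 19/2 at the point
E_x = 18, E_y = -6, F_x = 12, F_y = -14, G_x = -10, G_y = -30
E_yy = 8, F_xy = -42, G_xx = -12
By Brioschi, K is (det M1 - det M2) divided by (EG - F^2) squared.
M1 = [[-E_yy/2 + F_xy - G_xx/2, E_x/2, F_x - E_y/2], [F_y - G_x/2, E, F], [G_y/2, F, G]] = [[-40, 9, 15], [-9, 13/4, 15/4], [-15, 15/4, 29/4]]; det M1 = -74
M2 = [[0, E_y/2, G_x/2], [E_y/2, E, F], [G_x/2, F, G]] = [[0, -3, -5], [-3, 13/4, 15/4], [-5, 15/4, 29/4]]; det M2 = -34
det M1 - det M2 = -40; K = -40 / (19/2)^2 = -160/361

Answer: K = -160/361


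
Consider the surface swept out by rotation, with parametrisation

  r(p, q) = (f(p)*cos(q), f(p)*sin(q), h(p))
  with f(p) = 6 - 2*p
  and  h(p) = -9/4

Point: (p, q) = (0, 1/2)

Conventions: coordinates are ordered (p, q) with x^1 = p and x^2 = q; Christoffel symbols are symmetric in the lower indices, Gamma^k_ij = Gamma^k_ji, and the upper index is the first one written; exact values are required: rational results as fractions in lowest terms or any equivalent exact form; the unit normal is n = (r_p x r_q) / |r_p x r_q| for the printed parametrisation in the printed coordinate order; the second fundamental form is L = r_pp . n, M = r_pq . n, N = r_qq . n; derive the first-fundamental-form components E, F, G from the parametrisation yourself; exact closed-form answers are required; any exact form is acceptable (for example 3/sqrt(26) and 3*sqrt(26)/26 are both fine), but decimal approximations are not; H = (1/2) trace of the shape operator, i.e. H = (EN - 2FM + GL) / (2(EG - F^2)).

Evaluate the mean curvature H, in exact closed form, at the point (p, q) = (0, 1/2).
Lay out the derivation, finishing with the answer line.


f = 6, f' = -2, f'' = 0, h' = 0, h'' = 0
E = 4, F = 0, G = 36; answer radicand W^2 = 4
unnormalised second-form numerators: l = 0, m = 0, n = 0; L = l/sqrt(4), and similarly M = m/sqrt(W^2), N = n/sqrt(W^2)
H = (E*n - 2*F*m + G*l) / (2*(EG - F^2)*sqrt(W^2)); E*n - 2*F*m + G*l = 0, EG - F^2 = 144, so H = (0)/sqrt(4)

Answer: H = 0


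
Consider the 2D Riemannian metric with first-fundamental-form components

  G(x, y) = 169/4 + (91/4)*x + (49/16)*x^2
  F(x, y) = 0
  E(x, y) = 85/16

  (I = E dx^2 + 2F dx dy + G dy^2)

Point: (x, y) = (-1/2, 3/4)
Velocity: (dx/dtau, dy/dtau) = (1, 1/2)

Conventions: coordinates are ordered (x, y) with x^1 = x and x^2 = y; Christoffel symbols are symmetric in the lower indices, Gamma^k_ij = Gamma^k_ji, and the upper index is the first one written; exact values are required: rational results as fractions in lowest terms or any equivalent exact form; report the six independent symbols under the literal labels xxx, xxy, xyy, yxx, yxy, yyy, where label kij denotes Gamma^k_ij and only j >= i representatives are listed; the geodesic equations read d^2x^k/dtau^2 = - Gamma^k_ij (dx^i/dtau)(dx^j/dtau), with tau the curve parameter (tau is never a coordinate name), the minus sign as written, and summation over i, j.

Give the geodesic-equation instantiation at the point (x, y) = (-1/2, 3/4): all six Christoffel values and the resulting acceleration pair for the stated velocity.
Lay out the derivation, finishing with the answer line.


E = 85/16, F = 0, G = 2025/64 at the point
E_x = 0, E_y = 0, F_x = 0, F_y = 0, G_x = 315/16, G_y = 0
EG - F^2 = 172125/1024;  g^inv = (1024/172125) * [[2025/64, 0], [0, 85/16]]
first-kind symbols [ij,l] = (1/2)(d_i g_jl + d_j g_il - d_l g_ij): [xx,x] = E_x/2 = 0, [xx,y] = F_x - E_y/2 = 0, [xy,x] = E_y/2 = 0, [xy,y] = G_x/2 = 315/32, [yy,x] = F_y - G_x/2 = -315/32, [yy,y] = G_y/2 = 0
Gamma^x_ij = (G*[ij,x] - F*[ij,y])/(EG - F^2), Gamma^y_ij = (E*[ij,y] - F*[ij,x])/(EG - F^2)
Gamma_xxx = 0, Gamma_xxy = 0, Gamma_xyy = -63/34, Gamma_yxx = 0, Gamma_yxy = 14/45, Gamma_yyy = 0
d^2x/dtau^2 = -(Gamma_xxx*(1)^2 + 2*Gamma_xxy*(1)*(1/2) + Gamma_xyy*(1/2)^2) = 63/136
d^2y/dtau^2 = -(Gamma_yxx*(1)^2 + 2*Gamma_yxy*(1)*(1/2) + Gamma_yyy*(1/2)^2) = -14/45

Answer: Gamma_xxx = 0, Gamma_xxy = 0, Gamma_xyy = -63/34, Gamma_yxx = 0, Gamma_yxy = 14/45, Gamma_yyy = 0; accelerations (d^2x/dtau^2, d^2y/dtau^2) = (63/136, -14/45)


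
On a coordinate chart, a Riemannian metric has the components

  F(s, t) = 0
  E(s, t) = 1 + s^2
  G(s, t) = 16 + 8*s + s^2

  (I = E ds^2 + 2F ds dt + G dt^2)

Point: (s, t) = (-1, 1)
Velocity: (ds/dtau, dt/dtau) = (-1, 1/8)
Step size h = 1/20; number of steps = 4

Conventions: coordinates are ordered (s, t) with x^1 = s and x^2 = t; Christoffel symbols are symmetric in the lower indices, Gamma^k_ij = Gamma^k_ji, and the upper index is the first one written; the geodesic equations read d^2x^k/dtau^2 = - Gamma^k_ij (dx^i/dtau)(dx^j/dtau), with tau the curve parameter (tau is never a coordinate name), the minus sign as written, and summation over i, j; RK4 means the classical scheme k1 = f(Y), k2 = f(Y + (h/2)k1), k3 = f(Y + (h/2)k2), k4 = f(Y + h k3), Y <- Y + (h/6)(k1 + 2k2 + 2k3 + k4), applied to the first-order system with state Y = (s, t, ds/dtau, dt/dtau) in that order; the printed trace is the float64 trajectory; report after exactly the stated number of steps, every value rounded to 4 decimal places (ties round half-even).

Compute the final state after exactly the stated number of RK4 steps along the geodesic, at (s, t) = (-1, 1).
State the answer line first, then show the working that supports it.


Answer: s = -1.1902, t = 1.0267, ds/dtau = -0.9052, dt/dtau = 0.1425

f(Y) = (ds/dtau, dt/dtau, -Gamma^s_ij Y'^i Y'^j, -Gamma^t_ij Y'^i Y'^j) with the Gammas evaluated at the stage position; h = 0.050000; intermediate values shown to 6 dp
step 0: s = -1.0000, t = 1.0000, ds/dtau = -1.0000, dt/dtau = 0.1250
step 1:
  k1: at (s, t) = (-1.000000, 1.000000), (ds/dtau, dt/dtau) = (-1.000000, 0.125000); Gamma_sss = -0.500000, Gamma_sst = 0.000000, Gamma_stt = -1.500000, Gamma_tss = 0.000000, Gamma_tst = 0.333333, Gamma_ttt = 0.000000; k1 = (-1.000000, 0.125000, 0.523438, 0.083333)
  k2: at (s, t) = (-1.025000, 1.003125), (ds/dtau, dt/dtau) = (-0.986914, 0.127083); Gamma_sss = -0.499848, Gamma_sst = 0.000000, Gamma_stt = -1.450777, Gamma_tss = 0.000000, Gamma_tst = 0.336134, Gamma_ttt = 0.000000; k2 = (-0.986914, 0.127083, 0.510282, 0.084316)
  k3: at (s, t) = (-1.024673, 1.003177), (ds/dtau, dt/dtau) = (-0.987243, 0.127108); Gamma_sss = -0.499852, Gamma_sst = 0.000000, Gamma_stt = -1.451411, Gamma_tss = 0.000000, Gamma_tst = 0.336097, Gamma_ttt = 0.000000; k3 = (-0.987243, 0.127108, 0.510629, 0.084351)
  k4: at (s, t) = (-1.049362, 1.006355), (ds/dtau, dt/dtau) = (-0.974469, 0.129218); Gamma_sss = -0.499420, Gamma_sst = 0.000000, Gamma_stt = -1.404289, Gamma_tss = 0.000000, Gamma_tst = 0.338910, Gamma_ttt = 0.000000; k4 = (-0.974469, 0.129218, 0.497692, 0.085350)
  Y <- Y + (h/6)(k1 + 2k2 + 2k3 + k4): s = -1.0494, t = 1.0064, ds/dtau = -0.9745, dt/dtau = 0.1292
step 2:
  k1: at (s, t) = (-1.049357, 1.006355), (ds/dtau, dt/dtau) = (-0.974475, 0.129217); Gamma_sss = -0.499420, Gamma_sst = 0.000000, Gamma_stt = -1.404300, Gamma_tss = 0.000000, Gamma_tst = 0.338909, Gamma_ttt = 0.000000; k1 = (-0.974475, 0.129217, 0.497698, 0.085350)
  k2: at (s, t) = (-1.073718, 1.009585), (ds/dtau, dt/dtau) = (-0.962033, 0.131351); Gamma_sss = -0.498738, Gamma_sst = 0.000000, Gamma_stt = -1.359246, Gamma_tss = 0.000000, Gamma_tst = 0.341731, Gamma_ttt = 0.000000; k2 = (-0.962033, 0.131351, 0.485037, 0.086365)
  k3: at (s, t) = (-1.073407, 1.009639), (ds/dtau, dt/dtau) = (-0.962349, 0.131376); Gamma_sss = -0.498748, Gamma_sst = 0.000000, Gamma_stt = -1.359812, Gamma_tss = 0.000000, Gamma_tst = 0.341694, Gamma_ttt = 0.000000; k3 = (-0.962349, 0.131376, 0.485369, 0.086401)
  k4: at (s, t) = (-1.097474, 1.012924), (ds/dtau, dt/dtau) = (-0.950207, 0.133537); Gamma_sss = -0.497845, Gamma_sst = 0.000000, Gamma_stt = -1.316667, Gamma_tss = 0.000000, Gamma_tst = 0.344527, Gamma_ttt = 0.000000; k4 = (-0.950207, 0.133537, 0.472980, 0.087433)
  Y <- Y + (h/6)(k1 + 2k2 + 2k3 + k4): s = -1.0975, t = 1.0129, ds/dtau = -0.9502, dt/dtau = 0.1335
step 3:
  k1: at (s, t) = (-1.097469, 1.012923), (ds/dtau, dt/dtau) = (-0.950213, 0.133536); Gamma_sss = -0.497845, Gamma_sst = 0.000000, Gamma_stt = -1.316677, Gamma_tss = 0.000000, Gamma_tst = 0.344527, Gamma_ttt = 0.000000; k1 = (-0.950213, 0.133536, 0.472986, 0.087432)
  k2: at (s, t) = (-1.121224, 1.016262), (ds/dtau, dt/dtau) = (-0.938388, 0.135722); Gamma_sss = -0.496745, Gamma_sst = 0.000000, Gamma_stt = -1.275407, Gamma_tss = 0.000000, Gamma_tst = 0.347370, Gamma_ttt = 0.000000; k2 = (-0.938388, 0.135722, 0.460913, 0.088482)
  k3: at (s, t) = (-1.120928, 1.016316), (ds/dtau, dt/dtau) = (-0.938690, 0.135748); Gamma_sss = -0.496760, Gamma_sst = 0.000000, Gamma_stt = -1.275913, Gamma_tss = 0.000000, Gamma_tst = 0.347334, Gamma_ttt = 0.000000; k3 = (-0.938690, 0.135748, 0.461226, 0.088518)
  k4: at (s, t) = (-1.144403, 1.019711), (ds/dtau, dt/dtau) = (-0.927152, 0.137962); Gamma_sss = -0.495486, Gamma_sst = 0.000000, Gamma_stt = -1.236372, Gamma_tss = 0.000000, Gamma_tst = 0.350189, Gamma_ttt = 0.000000; k4 = (-0.927152, 0.137962, 0.449457, 0.089587)
  Y <- Y + (h/6)(k1 + 2k2 + 2k3 + k4): s = -1.1444, t = 1.0197, ds/dtau = -0.9272, dt/dtau = 0.1380
step 4:
  k1: at (s, t) = (-1.144398, 1.019710), (ds/dtau, dt/dtau) = (-0.927157, 0.137961); Gamma_sss = -0.495486, Gamma_sst = 0.000000, Gamma_stt = -1.236381, Gamma_tss = 0.000000, Gamma_tst = 0.350189, Gamma_ttt = 0.000000; k1 = (-0.927157, 0.137961, 0.449462, 0.089587)
  k2: at (s, t) = (-1.167577, 1.023159), (ds/dtau, dt/dtau) = (-0.915920, 0.140201); Gamma_sss = -0.494059, Gamma_sst = 0.000000, Gamma_stt = -1.198536, Gamma_tss = 0.000000, Gamma_tst = 0.353055, Gamma_ttt = 0.000000; k2 = (-0.915920, 0.140201, 0.438030, 0.090674)
  k3: at (s, t) = (-1.167296, 1.023215), (ds/dtau, dt/dtau) = (-0.916206, 0.140228); Gamma_sss = -0.494077, Gamma_sst = 0.000000, Gamma_stt = -1.198988, Gamma_tss = 0.000000, Gamma_tst = 0.353020, Gamma_ttt = 0.000000; k3 = (-0.916206, 0.140228, 0.438322, 0.090710)
  k4: at (s, t) = (-1.190208, 1.026722), (ds/dtau, dt/dtau) = (-0.905241, 0.142497); Gamma_sss = -0.492514, Gamma_sst = 0.000000, Gamma_stt = -1.162707, Gamma_tss = 0.000000, Gamma_tst = 0.355898, Gamma_ttt = 0.000000; k4 = (-0.905241, 0.142497, 0.427206, 0.091817)
  Y <- Y + (h/6)(k1 + 2k2 + 2k3 + k4): s = -1.1902, t = 1.0267, ds/dtau = -0.9052, dt/dtau = 0.1425


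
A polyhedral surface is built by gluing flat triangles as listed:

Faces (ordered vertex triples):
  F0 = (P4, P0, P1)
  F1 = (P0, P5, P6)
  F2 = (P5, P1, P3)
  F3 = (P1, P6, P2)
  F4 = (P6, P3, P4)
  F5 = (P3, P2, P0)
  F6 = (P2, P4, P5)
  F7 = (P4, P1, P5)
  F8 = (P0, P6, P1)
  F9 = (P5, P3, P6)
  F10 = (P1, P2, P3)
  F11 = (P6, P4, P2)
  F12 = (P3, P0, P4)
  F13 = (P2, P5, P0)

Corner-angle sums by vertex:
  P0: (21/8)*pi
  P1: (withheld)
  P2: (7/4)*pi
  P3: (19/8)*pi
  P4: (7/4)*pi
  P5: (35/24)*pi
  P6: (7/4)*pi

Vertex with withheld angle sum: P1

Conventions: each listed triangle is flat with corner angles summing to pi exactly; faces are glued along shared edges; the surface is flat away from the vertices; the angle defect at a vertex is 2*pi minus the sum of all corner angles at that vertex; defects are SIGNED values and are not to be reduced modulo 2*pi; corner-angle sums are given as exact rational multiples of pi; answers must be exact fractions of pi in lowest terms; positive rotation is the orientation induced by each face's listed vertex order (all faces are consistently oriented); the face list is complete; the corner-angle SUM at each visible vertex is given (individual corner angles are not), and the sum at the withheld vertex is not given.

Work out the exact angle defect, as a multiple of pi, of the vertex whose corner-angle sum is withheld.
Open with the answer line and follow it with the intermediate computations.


Answer: defect(P1) = (-7/24)*pi

V = 7, E = 21, F = 14; chi = V - E + F = 0
Gauss-Bonnet: total defect = 2*pi*chi = 0; visible defects sum to (7/24)*pi
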